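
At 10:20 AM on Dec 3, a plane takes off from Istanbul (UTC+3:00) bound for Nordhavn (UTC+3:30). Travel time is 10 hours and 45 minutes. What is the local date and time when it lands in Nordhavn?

Convert departure to UTC: 10:20 AM − 3:00 = 7:20 AM UTC on Dec 3.
Add 10 hours 45 minutes travel time → 6:05 PM UTC.
Nordhavn is UTC+3:30, so local arrival = 6:05 PM + 3:30 = 9:35 PM on Dec 3.

9:35 PM on Dec 3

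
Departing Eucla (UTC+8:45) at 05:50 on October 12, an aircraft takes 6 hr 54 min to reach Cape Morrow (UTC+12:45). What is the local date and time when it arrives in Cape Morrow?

16:44 on Oct 12

Cape Morrow is 4:00 ahead of Eucla.
After 6 hours 54 minutes it is 12:44 in Eucla.
Shift by the zone difference: 12:44 + 4:00 = 16:44 on Oct 12 in Cape Morrow.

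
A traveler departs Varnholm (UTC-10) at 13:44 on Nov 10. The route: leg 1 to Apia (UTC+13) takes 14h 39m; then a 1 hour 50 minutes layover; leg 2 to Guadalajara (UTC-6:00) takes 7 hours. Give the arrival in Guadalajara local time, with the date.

17:13 on Nov 11

Convert departure to UTC: 13:44 + 10:00 = 23:44 UTC on Nov 10.
Add 14 hours 39 minutes leg 1 → 14:23 UTC (Nov 11).
Add 1 hour and 50 minutes layover in Apia → 16:13 UTC.
Add 7 hours leg 2 → 23:13 UTC.
Guadalajara is UTC−6:00, so local arrival = 23:13 − 6:00 = 17:13 on Nov 11.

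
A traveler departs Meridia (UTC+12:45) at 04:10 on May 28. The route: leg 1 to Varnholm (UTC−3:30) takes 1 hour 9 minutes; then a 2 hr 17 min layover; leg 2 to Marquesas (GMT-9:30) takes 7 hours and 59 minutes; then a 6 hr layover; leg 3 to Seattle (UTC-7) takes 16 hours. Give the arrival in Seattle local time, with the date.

Convert departure to UTC: 04:10 − 12:45 = 15:25 UTC on May 27.
Add 1 hour and 9 minutes leg 1 → 16:34 UTC.
Add 2 hours and 17 minutes layover in Varnholm → 18:51 UTC.
Add 7 hours 59 minutes leg 2 → 02:50 UTC (May 28).
Add 6 hours layover in Marquesas → 08:50 UTC.
Add 16 hours leg 3 → 00:50 UTC (May 29).
Seattle is UTC−7:00, so local arrival = 00:50 − 7:00 = 17:50 on May 28.

17:50 on May 28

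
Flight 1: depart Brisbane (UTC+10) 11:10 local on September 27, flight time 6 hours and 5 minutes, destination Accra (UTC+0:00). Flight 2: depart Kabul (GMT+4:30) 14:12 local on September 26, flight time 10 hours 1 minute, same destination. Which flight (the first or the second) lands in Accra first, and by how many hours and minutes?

Flight 1 in UTC: 11:10 − 10:00 = 01:10 on Sep 27.
+6 hours and 5 minutes → arrive 07:15 UTC on Sep 27.
Flight 2 in UTC: 14:12 − 4:30 = 09:42 on Sep 26.
+10 hours 1 minute → arrive 19:43 UTC on Sep 26.
Flight 2 lands earlier by 11 hours 32 minutes.

the second, by 11 hours 32 minutes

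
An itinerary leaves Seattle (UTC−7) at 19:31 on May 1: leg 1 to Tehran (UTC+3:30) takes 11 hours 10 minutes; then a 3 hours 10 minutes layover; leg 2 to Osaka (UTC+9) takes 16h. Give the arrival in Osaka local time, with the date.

17:51 on May 3

Convert departure to UTC: 19:31 + 7:00 = 02:31 UTC on May 2.
Add 11 hours and 10 minutes leg 1 → 13:41 UTC.
Add 3 hours 10 minutes layover in Tehran → 16:51 UTC.
Add 16 hours leg 2 → 08:51 UTC (May 3).
Osaka is UTC+9:00, so local arrival = 08:51 + 9:00 = 17:51 on May 3.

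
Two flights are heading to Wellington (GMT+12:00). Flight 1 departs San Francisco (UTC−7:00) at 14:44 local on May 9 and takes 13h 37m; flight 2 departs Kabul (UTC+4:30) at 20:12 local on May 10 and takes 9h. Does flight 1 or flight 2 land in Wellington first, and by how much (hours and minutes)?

the first, by 13 hours 21 minutes

Flight 1 in UTC: 14:44 + 7:00 = 21:44 on May 9.
+13 hours and 37 minutes → arrive 11:21 UTC on May 10.
Flight 2 in UTC: 20:12 − 4:30 = 15:42 on May 10.
+9 hours → arrive 00:42 UTC on May 11.
Flight 1 lands earlier by 13 hours 21 minutes.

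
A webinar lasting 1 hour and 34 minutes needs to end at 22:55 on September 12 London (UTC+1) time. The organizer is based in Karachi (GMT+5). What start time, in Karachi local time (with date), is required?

Target end time in UTC: 22:55 − 1:00 = 21:55 on Sep 12.
Subtract 1 hour 34 minutes → start 20:21 UTC on Sep 12.
Karachi is UTC+5:00: 20:21 + 5:00 = 01:21 on Sep 13.

01:21 on September 13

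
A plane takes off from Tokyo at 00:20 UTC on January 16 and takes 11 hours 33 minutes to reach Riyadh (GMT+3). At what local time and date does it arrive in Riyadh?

Departure is given in UTC: 00:20 on Jan 16.
Add 11 hours 33 minutes → 11:53 UTC.
Riyadh is UTC+3:00: 11:53 + 3:00 = 14:53 on Jan 16.

14:53 on January 16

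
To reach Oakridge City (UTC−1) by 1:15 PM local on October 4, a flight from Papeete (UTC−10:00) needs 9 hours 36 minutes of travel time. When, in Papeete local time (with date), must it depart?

Target arrival in UTC: 1:15 PM + 1:00 = 2:15 PM on Oct 4.
Subtract 9 hours and 36 minutes → departure 4:39 AM UTC on Oct 4.
Papeete is UTC−10:00: 4:39 AM − 10:00 = 6:39 PM on Oct 3.

6:39 PM on October 3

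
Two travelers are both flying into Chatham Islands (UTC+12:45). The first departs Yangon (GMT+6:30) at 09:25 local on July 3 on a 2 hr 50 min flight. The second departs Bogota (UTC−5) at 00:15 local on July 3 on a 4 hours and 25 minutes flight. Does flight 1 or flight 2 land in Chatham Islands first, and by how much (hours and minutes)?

the first, by 3 hours 55 minutes

Flight 1 in UTC: 09:25 − 6:30 = 02:55 on Jul 3.
+2 hours 50 minutes → arrive 05:45 UTC on Jul 3.
Flight 2 in UTC: 00:15 + 5:00 = 05:15 on Jul 3.
+4 hours 25 minutes → arrive 09:40 UTC on Jul 3.
Flight 1 lands earlier by 3 hours 55 minutes.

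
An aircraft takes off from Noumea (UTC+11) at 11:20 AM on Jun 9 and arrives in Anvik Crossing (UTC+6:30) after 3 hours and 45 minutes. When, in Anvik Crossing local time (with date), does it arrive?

Convert departure to UTC: 11:20 AM − 11:00 = 12:20 AM UTC on Jun 9.
Add 3 hours and 45 minutes travel time → 4:05 AM UTC.
Anvik Crossing is UTC+6:30, so local arrival = 4:05 AM + 6:30 = 10:35 AM on Jun 9.

10:35 AM on Jun 9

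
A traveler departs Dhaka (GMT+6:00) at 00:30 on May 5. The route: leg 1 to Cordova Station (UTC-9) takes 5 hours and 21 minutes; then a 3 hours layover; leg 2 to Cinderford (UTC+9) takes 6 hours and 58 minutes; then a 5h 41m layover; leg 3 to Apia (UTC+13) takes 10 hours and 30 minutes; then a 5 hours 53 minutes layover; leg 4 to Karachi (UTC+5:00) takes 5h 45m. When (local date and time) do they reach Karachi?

18:38 on May 6

Convert departure to UTC: 00:30 − 6:00 = 18:30 UTC on May 4.
Add 5 hours 21 minutes leg 1 → 23:51 UTC.
Add 3 hours layover in Cordova Station → 02:51 UTC (May 5).
Add 6 hours 58 minutes leg 2 → 09:49 UTC.
Add 5 hours 41 minutes layover in Cinderford → 15:30 UTC.
Add 10 hours and 30 minutes leg 3 → 02:00 UTC (May 6).
Add 5 hours 53 minutes layover in Apia → 07:53 UTC.
Add 5 hours and 45 minutes leg 4 → 13:38 UTC.
Karachi is UTC+5:00, so local arrival = 13:38 + 5:00 = 18:38 on May 6.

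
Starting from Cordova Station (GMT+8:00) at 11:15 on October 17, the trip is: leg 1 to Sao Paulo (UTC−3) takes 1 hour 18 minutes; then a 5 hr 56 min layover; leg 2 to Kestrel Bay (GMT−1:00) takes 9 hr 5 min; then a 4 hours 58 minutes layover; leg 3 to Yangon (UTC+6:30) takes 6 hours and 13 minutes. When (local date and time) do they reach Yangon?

Convert departure to UTC: 11:15 − 8:00 = 03:15 UTC on Oct 17.
Add 1 hour and 18 minutes leg 1 → 04:33 UTC.
Add 5 hours 56 minutes layover in Sao Paulo → 10:29 UTC.
Add 9 hours and 5 minutes leg 2 → 19:34 UTC.
Add 4 hours 58 minutes layover in Kestrel Bay → 00:32 UTC (Oct 18).
Add 6 hours 13 minutes leg 3 → 06:45 UTC.
Yangon is UTC+6:30, so local arrival = 06:45 + 6:30 = 13:15 on Oct 18.

13:15 on Oct 18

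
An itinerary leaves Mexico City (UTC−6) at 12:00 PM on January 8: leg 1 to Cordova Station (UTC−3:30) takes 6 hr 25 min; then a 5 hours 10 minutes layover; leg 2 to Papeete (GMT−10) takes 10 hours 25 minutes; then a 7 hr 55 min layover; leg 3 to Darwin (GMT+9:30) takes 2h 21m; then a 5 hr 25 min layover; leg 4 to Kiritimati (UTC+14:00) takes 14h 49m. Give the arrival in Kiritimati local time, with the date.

12:30 PM on January 11

Convert departure to UTC: 12:00 PM + 6:00 = 6:00 PM UTC on Jan 8.
Add 6 hours and 25 minutes leg 1 → 12:25 AM UTC (Jan 9).
Add 5 hours 10 minutes layover in Cordova Station → 5:35 AM UTC.
Add 10 hours and 25 minutes leg 2 → 4:00 PM UTC.
Add 7 hours and 55 minutes layover in Papeete → 11:55 PM UTC.
Add 2 hours 21 minutes leg 3 → 2:16 AM UTC (Jan 10).
Add 5 hours 25 minutes layover in Darwin → 7:41 AM UTC.
Add 14 hours 49 minutes leg 4 → 10:30 PM UTC.
Kiritimati is UTC+14:00, so local arrival = 10:30 PM + 14:00 = 12:30 PM on Jan 11.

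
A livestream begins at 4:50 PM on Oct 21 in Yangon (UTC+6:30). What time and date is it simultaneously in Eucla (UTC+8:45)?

In UTC: 4:50 PM − 6:30 = 10:20 AM on Oct 21.
Eucla is UTC+8:45: 10:20 AM + 8:45 = 7:05 PM on Oct 21.

7:05 PM on Oct 21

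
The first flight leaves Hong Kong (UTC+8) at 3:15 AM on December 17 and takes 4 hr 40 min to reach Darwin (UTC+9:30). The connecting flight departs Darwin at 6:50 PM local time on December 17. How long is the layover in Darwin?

9 hours 25 minutes

Convert departure to UTC: 3:15 AM − 8:00 = 7:15 PM UTC on Dec 16.
Add 4 hours 40 minutes flight time → 11:55 PM UTC.
Darwin is UTC+9:30, so local arrival = 11:55 PM + 9:30 = 9:25 AM on Dec 17.
Layover = 6:50 PM − 9:25 AM = 9 hours 25 minutes.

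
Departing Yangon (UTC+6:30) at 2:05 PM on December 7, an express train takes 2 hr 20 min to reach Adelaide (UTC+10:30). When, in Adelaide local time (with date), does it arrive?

Convert departure to UTC: 2:05 PM − 6:30 = 7:35 AM UTC on Dec 7.
Add 2 hours and 20 minutes travel time → 9:55 AM UTC.
Adelaide is UTC+10:30, so local arrival = 9:55 AM + 10:30 = 8:25 PM on Dec 7.

8:25 PM on December 7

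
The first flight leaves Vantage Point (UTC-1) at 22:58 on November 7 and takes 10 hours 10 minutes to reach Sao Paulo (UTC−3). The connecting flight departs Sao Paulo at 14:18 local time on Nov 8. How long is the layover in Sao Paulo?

Convert departure to UTC: 22:58 + 1:00 = 23:58 UTC on Nov 7.
Add 10 hours 10 minutes flight time → 10:08 UTC (Nov 8).
Sao Paulo is UTC−3:00, so local arrival = 10:08 − 3:00 = 07:08 on Nov 8.
Layover = 14:18 − 07:08 = 7 hours 10 minutes.

7 hours 10 minutes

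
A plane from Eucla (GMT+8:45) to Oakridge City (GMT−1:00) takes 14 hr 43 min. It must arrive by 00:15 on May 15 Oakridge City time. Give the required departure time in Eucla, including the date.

Target arrival in UTC: 00:15 + 1:00 = 01:15 on May 15.
Subtract 14 hours 43 minutes → departure 10:32 UTC on May 14.
Eucla is UTC+8:45: 10:32 + 8:45 = 19:17 on May 14.

19:17 on May 14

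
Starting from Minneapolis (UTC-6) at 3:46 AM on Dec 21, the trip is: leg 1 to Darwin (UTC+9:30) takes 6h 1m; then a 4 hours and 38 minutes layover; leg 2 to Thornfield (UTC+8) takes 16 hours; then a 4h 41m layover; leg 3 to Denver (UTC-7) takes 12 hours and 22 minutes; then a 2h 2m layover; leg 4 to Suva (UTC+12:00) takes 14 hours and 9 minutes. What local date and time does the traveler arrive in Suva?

9:39 AM on December 24

Convert departure to UTC: 3:46 AM + 6:00 = 9:46 AM UTC on Dec 21.
Add 6 hours 1 minute leg 1 → 3:47 PM UTC.
Add 4 hours 38 minutes layover in Darwin → 8:25 PM UTC.
Add 16 hours leg 2 → 12:25 PM UTC (Dec 22).
Add 4 hours 41 minutes layover in Thornfield → 5:06 PM UTC.
Add 12 hours 22 minutes leg 3 → 5:28 AM UTC (Dec 23).
Add 2 hours 2 minutes layover in Denver → 7:30 AM UTC.
Add 14 hours 9 minutes leg 4 → 9:39 PM UTC.
Suva is UTC+12:00, so local arrival = 9:39 PM + 12:00 = 9:39 AM on Dec 24.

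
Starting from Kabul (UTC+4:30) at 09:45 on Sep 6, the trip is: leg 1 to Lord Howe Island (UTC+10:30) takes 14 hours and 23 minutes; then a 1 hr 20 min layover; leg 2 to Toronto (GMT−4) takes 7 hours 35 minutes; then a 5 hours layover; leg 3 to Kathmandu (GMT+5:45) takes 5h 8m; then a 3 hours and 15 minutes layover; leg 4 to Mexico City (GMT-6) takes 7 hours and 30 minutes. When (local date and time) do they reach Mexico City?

19:26 on September 7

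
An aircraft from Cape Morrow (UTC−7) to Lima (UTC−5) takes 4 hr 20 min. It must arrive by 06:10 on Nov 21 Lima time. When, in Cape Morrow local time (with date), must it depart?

Target arrival in UTC: 06:10 + 5:00 = 11:10 on Nov 21.
Subtract 4 hours 20 minutes → departure 06:50 UTC on Nov 21.
Cape Morrow is UTC−7:00: 06:50 − 7:00 = 23:50 on Nov 20.

23:50 on Nov 20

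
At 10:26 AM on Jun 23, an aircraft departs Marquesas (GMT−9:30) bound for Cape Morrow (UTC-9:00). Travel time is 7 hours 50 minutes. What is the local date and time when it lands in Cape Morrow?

Convert departure to UTC: 10:26 AM + 9:30 = 7:56 PM UTC on Jun 23.
Add 7 hours 50 minutes travel time → 3:46 AM UTC (Jun 24).
Cape Morrow is UTC−9:00, so local arrival = 3:46 AM − 9:00 = 6:46 PM on Jun 23.

6:46 PM on June 23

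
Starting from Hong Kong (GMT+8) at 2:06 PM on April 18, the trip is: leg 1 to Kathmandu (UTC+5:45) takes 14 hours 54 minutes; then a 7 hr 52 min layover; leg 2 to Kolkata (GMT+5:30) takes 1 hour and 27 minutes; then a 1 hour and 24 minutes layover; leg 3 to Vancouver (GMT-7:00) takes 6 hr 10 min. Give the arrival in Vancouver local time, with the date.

6:53 AM on April 19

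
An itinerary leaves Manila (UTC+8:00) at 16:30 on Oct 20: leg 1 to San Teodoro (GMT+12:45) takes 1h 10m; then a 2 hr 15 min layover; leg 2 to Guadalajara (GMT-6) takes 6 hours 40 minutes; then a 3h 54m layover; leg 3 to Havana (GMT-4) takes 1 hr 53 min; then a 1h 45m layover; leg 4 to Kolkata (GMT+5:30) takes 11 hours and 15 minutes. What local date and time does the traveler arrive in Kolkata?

18:52 on October 21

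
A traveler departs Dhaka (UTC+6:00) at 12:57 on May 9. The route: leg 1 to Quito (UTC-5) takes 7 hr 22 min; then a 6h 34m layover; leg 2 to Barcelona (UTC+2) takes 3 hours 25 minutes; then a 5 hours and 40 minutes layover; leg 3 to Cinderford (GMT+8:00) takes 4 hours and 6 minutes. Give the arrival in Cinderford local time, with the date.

18:04 on May 10

Convert departure to UTC: 12:57 − 6:00 = 06:57 UTC on May 9.
Add 7 hours and 22 minutes leg 1 → 14:19 UTC.
Add 6 hours and 34 minutes layover in Quito → 20:53 UTC.
Add 3 hours 25 minutes leg 2 → 00:18 UTC (May 10).
Add 5 hours and 40 minutes layover in Barcelona → 05:58 UTC.
Add 4 hours 6 minutes leg 3 → 10:04 UTC.
Cinderford is UTC+8:00, so local arrival = 10:04 + 8:00 = 18:04 on May 10.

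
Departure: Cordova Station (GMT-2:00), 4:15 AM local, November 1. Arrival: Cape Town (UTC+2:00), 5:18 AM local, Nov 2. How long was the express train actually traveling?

21 hours 3 minutes

Departure in UTC: 4:15 AM + 2:00 = 6:15 AM on Nov 1.
Arrival in UTC: 5:18 AM − 2:00 = 3:18 AM on Nov 2.
Elapsed = 3:18 AM − 6:15 AM (+1 day) = 21 hours 3 minutes.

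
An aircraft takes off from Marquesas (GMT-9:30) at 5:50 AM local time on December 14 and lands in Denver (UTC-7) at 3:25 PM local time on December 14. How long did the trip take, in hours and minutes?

Departure in UTC: 5:50 AM + 9:30 = 3:20 PM on Dec 14.
Arrival in UTC: 3:25 PM + 7:00 = 10:25 PM on Dec 14.
Elapsed = 10:25 PM − 3:20 PM = 7 hours 5 minutes.

7 hours 5 minutes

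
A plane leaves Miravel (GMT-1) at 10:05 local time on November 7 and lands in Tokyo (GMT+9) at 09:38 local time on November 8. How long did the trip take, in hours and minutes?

Departure in UTC: 10:05 + 1:00 = 11:05 on Nov 7.
Arrival in UTC: 09:38 − 9:00 = 00:38 on Nov 8.
Elapsed = 00:38 − 11:05 (+1 day) = 13 hours 33 minutes.

13 hours 33 minutes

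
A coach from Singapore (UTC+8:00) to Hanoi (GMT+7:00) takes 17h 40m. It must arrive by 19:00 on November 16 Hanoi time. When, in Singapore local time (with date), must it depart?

02:20 on November 16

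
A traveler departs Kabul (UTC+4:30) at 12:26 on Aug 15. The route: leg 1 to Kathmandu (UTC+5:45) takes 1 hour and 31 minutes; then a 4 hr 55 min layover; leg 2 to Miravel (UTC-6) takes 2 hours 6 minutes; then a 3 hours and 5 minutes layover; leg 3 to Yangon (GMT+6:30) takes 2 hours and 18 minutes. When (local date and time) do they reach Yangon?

Convert departure to UTC: 12:26 − 4:30 = 07:56 UTC on Aug 15.
Add 1 hour and 31 minutes leg 1 → 09:27 UTC.
Add 4 hours and 55 minutes layover in Kathmandu → 14:22 UTC.
Add 2 hours and 6 minutes leg 2 → 16:28 UTC.
Add 3 hours and 5 minutes layover in Miravel → 19:33 UTC.
Add 2 hours 18 minutes leg 3 → 21:51 UTC.
Yangon is UTC+6:30, so local arrival = 21:51 + 6:30 = 04:21 on Aug 16.

04:21 on Aug 16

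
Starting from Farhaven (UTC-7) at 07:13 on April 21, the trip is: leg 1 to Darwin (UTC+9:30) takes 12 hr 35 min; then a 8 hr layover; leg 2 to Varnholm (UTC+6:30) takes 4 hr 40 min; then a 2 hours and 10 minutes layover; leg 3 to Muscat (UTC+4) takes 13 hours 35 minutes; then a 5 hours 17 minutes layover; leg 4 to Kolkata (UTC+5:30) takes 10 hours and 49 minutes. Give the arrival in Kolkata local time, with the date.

04:49 on April 24

Convert departure to UTC: 07:13 + 7:00 = 14:13 UTC on Apr 21.
Add 12 hours and 35 minutes leg 1 → 02:48 UTC (Apr 22).
Add 8 hours layover in Darwin → 10:48 UTC.
Add 4 hours 40 minutes leg 2 → 15:28 UTC.
Add 2 hours and 10 minutes layover in Varnholm → 17:38 UTC.
Add 13 hours and 35 minutes leg 3 → 07:13 UTC (Apr 23).
Add 5 hours and 17 minutes layover in Muscat → 12:30 UTC.
Add 10 hours 49 minutes leg 4 → 23:19 UTC.
Kolkata is UTC+5:30, so local arrival = 23:19 + 5:30 = 04:49 on Apr 24.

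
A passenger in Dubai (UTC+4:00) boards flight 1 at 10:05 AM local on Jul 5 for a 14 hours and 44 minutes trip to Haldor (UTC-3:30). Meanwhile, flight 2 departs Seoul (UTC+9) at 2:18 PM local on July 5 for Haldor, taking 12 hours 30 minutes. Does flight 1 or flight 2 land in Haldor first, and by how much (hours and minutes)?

the second, by 3 hours 1 minute

Flight 1 in UTC: 10:05 AM − 4:00 = 6:05 AM on Jul 5.
+14 hours 44 minutes → arrive 8:49 PM UTC on Jul 5.
Flight 2 in UTC: 2:18 PM − 9:00 = 5:18 AM on Jul 5.
+12 hours 30 minutes → arrive 5:48 PM UTC on Jul 5.
Flight 2 lands earlier by 3 hours 1 minute.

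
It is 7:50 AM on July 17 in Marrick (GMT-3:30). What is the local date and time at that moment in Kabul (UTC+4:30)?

3:50 PM on July 17

In UTC: 7:50 AM + 3:30 = 11:20 AM on Jul 17.
Kabul is UTC+4:30: 11:20 AM + 4:30 = 3:50 PM on Jul 17.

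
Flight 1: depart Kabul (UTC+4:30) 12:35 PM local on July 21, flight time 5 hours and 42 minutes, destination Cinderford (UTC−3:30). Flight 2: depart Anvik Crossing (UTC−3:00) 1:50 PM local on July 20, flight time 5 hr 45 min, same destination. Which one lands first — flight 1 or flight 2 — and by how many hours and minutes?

Flight 1 in UTC: 12:35 PM − 4:30 = 8:05 AM on Jul 21.
+5 hours 42 minutes → arrive 1:47 PM UTC on Jul 21.
Flight 2 in UTC: 1:50 PM + 3:00 = 4:50 PM on Jul 20.
+5 hours 45 minutes → arrive 10:35 PM UTC on Jul 20.
Flight 2 lands earlier by 15 hours 12 minutes.

the second, by 15 hours 12 minutes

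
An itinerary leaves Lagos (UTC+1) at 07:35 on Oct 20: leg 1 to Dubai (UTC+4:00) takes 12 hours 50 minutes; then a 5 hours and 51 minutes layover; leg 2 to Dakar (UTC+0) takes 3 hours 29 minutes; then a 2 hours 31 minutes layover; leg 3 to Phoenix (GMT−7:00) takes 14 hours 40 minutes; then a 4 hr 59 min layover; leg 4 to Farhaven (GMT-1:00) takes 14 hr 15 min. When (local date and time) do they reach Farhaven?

16:10 on Oct 22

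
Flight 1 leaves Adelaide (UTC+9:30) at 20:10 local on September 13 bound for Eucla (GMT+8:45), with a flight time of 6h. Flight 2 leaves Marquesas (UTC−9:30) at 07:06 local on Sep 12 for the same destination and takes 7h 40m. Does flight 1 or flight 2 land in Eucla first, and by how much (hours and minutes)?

Flight 1 in UTC: 20:10 − 9:30 = 10:40 on Sep 13.
+6 hours → arrive 16:40 UTC on Sep 13.
Flight 2 in UTC: 07:06 + 9:30 = 16:36 on Sep 12.
+7 hours and 40 minutes → arrive 00:16 UTC on Sep 13.
Flight 2 lands earlier by 16 hours 24 minutes.

the second, by 16 hours 24 minutes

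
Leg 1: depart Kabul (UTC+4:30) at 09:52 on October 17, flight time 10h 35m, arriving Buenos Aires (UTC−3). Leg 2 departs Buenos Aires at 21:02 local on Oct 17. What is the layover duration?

Convert departure to UTC: 09:52 − 4:30 = 05:22 UTC on Oct 17.
Add 10 hours and 35 minutes flight time → 15:57 UTC.
Buenos Aires is UTC−3:00, so local arrival = 15:57 − 3:00 = 12:57 on Oct 17.
Layover = 21:02 − 12:57 = 8 hours 5 minutes.

8 hours 5 minutes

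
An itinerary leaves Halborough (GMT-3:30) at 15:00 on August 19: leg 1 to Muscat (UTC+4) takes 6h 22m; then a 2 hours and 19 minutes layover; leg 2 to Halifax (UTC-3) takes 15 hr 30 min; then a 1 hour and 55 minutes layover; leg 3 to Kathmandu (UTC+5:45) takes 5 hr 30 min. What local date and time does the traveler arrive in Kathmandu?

07:51 on Aug 21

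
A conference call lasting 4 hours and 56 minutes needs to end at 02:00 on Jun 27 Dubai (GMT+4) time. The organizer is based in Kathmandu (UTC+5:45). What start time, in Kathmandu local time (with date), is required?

22:49 on Jun 26

Target end time in UTC: 02:00 − 4:00 = 22:00 on Jun 26.
Subtract 4 hours and 56 minutes → start 17:04 UTC on Jun 26.
Kathmandu is UTC+5:45: 17:04 + 5:45 = 22:49 on Jun 26.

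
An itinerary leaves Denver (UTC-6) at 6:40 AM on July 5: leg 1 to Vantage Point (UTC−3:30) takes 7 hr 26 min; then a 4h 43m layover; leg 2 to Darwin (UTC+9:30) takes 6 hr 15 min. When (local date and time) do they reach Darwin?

4:34 PM on July 6

Convert departure to UTC: 6:40 AM + 6:00 = 12:40 PM UTC on Jul 5.
Add 7 hours and 26 minutes leg 1 → 8:06 PM UTC.
Add 4 hours 43 minutes layover in Vantage Point → 12:49 AM UTC (Jul 6).
Add 6 hours and 15 minutes leg 2 → 7:04 AM UTC.
Darwin is UTC+9:30, so local arrival = 7:04 AM + 9:30 = 4:34 PM on Jul 6.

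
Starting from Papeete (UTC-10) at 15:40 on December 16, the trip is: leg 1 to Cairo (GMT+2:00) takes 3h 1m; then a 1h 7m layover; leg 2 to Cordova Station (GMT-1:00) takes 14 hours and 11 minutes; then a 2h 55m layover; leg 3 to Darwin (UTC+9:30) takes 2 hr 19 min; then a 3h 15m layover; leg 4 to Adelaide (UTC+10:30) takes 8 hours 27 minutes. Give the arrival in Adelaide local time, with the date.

Convert departure to UTC: 15:40 + 10:00 = 01:40 UTC on Dec 17.
Add 3 hours 1 minute leg 1 → 04:41 UTC.
Add 1 hour 7 minutes layover in Cairo → 05:48 UTC.
Add 14 hours and 11 minutes leg 2 → 19:59 UTC.
Add 2 hours 55 minutes layover in Cordova Station → 22:54 UTC.
Add 2 hours 19 minutes leg 3 → 01:13 UTC (Dec 18).
Add 3 hours and 15 minutes layover in Darwin → 04:28 UTC.
Add 8 hours 27 minutes leg 4 → 12:55 UTC.
Adelaide is UTC+10:30, so local arrival = 12:55 + 10:30 = 23:25 on Dec 18.

23:25 on December 18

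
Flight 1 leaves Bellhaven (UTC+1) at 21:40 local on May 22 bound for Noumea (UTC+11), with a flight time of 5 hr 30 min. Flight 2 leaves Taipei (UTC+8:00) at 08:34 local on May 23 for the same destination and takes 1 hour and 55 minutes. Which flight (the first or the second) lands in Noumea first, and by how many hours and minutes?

the first, by 19 minutes

Flight 1 in UTC: 21:40 − 1:00 = 20:40 on May 22.
+5 hours and 30 minutes → arrive 02:10 UTC on May 23.
Flight 2 in UTC: 08:34 − 8:00 = 00:34 on May 23.
+1 hour and 55 minutes → arrive 02:29 UTC on May 23.
Flight 1 lands earlier by 19 minutes.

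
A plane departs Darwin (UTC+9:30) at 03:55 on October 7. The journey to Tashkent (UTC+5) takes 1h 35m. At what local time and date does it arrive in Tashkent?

Convert departure to UTC: 03:55 − 9:30 = 18:25 UTC on Oct 6.
Add 1 hour and 35 minutes travel time → 20:00 UTC.
Tashkent is UTC+5:00, so local arrival = 20:00 + 5:00 = 01:00 on Oct 7.

01:00 on October 7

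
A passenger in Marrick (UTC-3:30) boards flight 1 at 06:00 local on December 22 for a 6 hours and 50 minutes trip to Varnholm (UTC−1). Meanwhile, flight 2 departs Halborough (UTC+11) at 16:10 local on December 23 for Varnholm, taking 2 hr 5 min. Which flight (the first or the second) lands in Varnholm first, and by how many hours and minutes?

Flight 1 in UTC: 06:00 + 3:30 = 09:30 on Dec 22.
+6 hours 50 minutes → arrive 16:20 UTC on Dec 22.
Flight 2 in UTC: 16:10 − 11:00 = 05:10 on Dec 23.
+2 hours 5 minutes → arrive 07:15 UTC on Dec 23.
Flight 1 lands earlier by 14 hours 55 minutes.

the first, by 14 hours 55 minutes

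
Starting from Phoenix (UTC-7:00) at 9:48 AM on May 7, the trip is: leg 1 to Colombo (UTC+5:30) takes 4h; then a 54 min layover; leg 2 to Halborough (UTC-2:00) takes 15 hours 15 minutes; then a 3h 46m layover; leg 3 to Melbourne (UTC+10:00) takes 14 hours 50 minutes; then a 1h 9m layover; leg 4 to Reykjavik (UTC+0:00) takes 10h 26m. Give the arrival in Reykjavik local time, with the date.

7:08 PM on May 9

Convert departure to UTC: 9:48 AM + 7:00 = 4:48 PM UTC on May 7.
Add 4 hours leg 1 → 8:48 PM UTC.
Add 54 minutes layover in Colombo → 9:42 PM UTC.
Add 15 hours and 15 minutes leg 2 → 12:57 PM UTC (May 8).
Add 3 hours and 46 minutes layover in Halborough → 4:43 PM UTC.
Add 14 hours and 50 minutes leg 3 → 7:33 AM UTC (May 9).
Add 1 hour 9 minutes layover in Melbourne → 8:42 AM UTC.
Add 10 hours 26 minutes leg 4 → 7:08 PM UTC.
Reykjavik is UTC+0, so local arrival is the same: 7:08 PM on May 9.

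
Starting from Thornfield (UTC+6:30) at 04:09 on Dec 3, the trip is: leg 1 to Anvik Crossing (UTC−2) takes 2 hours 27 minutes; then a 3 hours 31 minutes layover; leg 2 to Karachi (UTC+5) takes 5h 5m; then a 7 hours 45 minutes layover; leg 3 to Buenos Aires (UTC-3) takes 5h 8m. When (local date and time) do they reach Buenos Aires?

18:35 on Dec 3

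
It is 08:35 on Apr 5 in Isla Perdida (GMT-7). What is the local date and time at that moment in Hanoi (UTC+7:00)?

22:35 on Apr 5

In UTC: 08:35 + 7:00 = 15:35 on Apr 5.
Hanoi is UTC+7:00: 15:35 + 7:00 = 22:35 on Apr 5.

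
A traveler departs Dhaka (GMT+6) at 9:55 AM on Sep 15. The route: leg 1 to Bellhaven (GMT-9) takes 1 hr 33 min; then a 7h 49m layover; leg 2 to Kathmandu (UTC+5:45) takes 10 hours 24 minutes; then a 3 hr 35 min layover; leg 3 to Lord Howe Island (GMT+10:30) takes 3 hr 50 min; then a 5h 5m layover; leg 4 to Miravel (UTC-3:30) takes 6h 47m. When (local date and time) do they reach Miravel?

3:28 PM on September 16

Convert departure to UTC: 9:55 AM − 6:00 = 3:55 AM UTC on Sep 15.
Add 1 hour and 33 minutes leg 1 → 5:28 AM UTC.
Add 7 hours and 49 minutes layover in Bellhaven → 1:17 PM UTC.
Add 10 hours and 24 minutes leg 2 → 11:41 PM UTC.
Add 3 hours and 35 minutes layover in Kathmandu → 3:16 AM UTC (Sep 16).
Add 3 hours and 50 minutes leg 3 → 7:06 AM UTC.
Add 5 hours and 5 minutes layover in Lord Howe Island → 12:11 PM UTC.
Add 6 hours 47 minutes leg 4 → 6:58 PM UTC.
Miravel is UTC−3:30, so local arrival = 6:58 PM − 3:30 = 3:28 PM on Sep 16.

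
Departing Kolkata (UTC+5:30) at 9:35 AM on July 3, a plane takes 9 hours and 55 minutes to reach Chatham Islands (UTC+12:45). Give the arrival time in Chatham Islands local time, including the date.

2:45 AM on July 4

Convert departure to UTC: 9:35 AM − 5:30 = 4:05 AM UTC on Jul 3.
Add 9 hours 55 minutes travel time → 2:00 PM UTC.
Chatham Islands is UTC+12:45, so local arrival = 2:00 PM + 12:45 = 2:45 AM on Jul 4.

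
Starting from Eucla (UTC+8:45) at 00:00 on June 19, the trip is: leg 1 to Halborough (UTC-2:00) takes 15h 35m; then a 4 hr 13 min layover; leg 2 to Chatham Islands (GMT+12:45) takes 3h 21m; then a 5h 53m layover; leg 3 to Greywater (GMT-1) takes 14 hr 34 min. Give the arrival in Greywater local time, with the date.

09:51 on June 20

Convert departure to UTC: 00:00 − 8:45 = 15:15 UTC on Jun 18.
Add 15 hours and 35 minutes leg 1 → 06:50 UTC (Jun 19).
Add 4 hours 13 minutes layover in Halborough → 11:03 UTC.
Add 3 hours 21 minutes leg 2 → 14:24 UTC.
Add 5 hours 53 minutes layover in Chatham Islands → 20:17 UTC.
Add 14 hours 34 minutes leg 3 → 10:51 UTC (Jun 20).
Greywater is UTC−1:00, so local arrival = 10:51 − 1:00 = 09:51 on Jun 20.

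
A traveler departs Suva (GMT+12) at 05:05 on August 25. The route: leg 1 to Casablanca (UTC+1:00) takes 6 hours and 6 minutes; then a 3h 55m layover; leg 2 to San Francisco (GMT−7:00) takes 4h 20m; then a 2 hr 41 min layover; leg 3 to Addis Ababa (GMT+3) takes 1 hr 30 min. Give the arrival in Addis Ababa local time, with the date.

14:37 on Aug 25

Convert departure to UTC: 05:05 − 12:00 = 17:05 UTC on Aug 24.
Add 6 hours and 6 minutes leg 1 → 23:11 UTC.
Add 3 hours and 55 minutes layover in Casablanca → 03:06 UTC (Aug 25).
Add 4 hours and 20 minutes leg 2 → 07:26 UTC.
Add 2 hours and 41 minutes layover in San Francisco → 10:07 UTC.
Add 1 hour 30 minutes leg 3 → 11:37 UTC.
Addis Ababa is UTC+3:00, so local arrival = 11:37 + 3:00 = 14:37 on Aug 25.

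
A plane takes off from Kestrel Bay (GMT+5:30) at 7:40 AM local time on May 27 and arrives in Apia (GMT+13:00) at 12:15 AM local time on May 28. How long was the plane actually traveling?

Departure in UTC: 7:40 AM − 5:30 = 2:10 AM on May 27.
Arrival in UTC: 12:15 AM − 13:00 = 11:15 AM on May 27.
Elapsed = 11:15 AM − 2:10 AM = 9 hours 5 minutes.

9 hours 5 minutes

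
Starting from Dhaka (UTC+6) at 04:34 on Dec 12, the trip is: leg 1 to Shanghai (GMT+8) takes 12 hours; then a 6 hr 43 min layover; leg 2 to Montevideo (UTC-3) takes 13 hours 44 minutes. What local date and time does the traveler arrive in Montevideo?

04:01 on December 13

Convert departure to UTC: 04:34 − 6:00 = 22:34 UTC on Dec 11.
Add 12 hours leg 1 → 10:34 UTC (Dec 12).
Add 6 hours and 43 minutes layover in Shanghai → 17:17 UTC.
Add 13 hours 44 minutes leg 2 → 07:01 UTC (Dec 13).
Montevideo is UTC−3:00, so local arrival = 07:01 − 3:00 = 04:01 on Dec 13.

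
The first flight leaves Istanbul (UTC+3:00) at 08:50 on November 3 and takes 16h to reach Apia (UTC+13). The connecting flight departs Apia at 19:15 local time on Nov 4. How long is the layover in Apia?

8 hours 25 minutes

Convert departure to UTC: 08:50 − 3:00 = 05:50 UTC on Nov 3.
Add 16 hours flight time → 21:50 UTC.
Apia is UTC+13:00, so local arrival = 21:50 + 13:00 = 10:50 on Nov 4.
Layover = 19:15 − 10:50 = 8 hours 25 minutes.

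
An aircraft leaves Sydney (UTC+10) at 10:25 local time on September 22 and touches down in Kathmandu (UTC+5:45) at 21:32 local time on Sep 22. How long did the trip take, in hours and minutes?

Kathmandu is 4:15 behind Sydney.
Clock-face elapsed time (ignoring zones) is 11 hours 7 minutes.
Actual elapsed = 11 hours 7 minutes + 4:15 = 15 hours 22 minutes.

15 hours 22 minutes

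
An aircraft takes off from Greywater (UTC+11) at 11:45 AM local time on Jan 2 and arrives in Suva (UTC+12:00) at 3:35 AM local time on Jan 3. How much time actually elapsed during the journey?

Suva is 1:00 ahead of Greywater.
Clock-face elapsed time (ignoring zones) is 15 hours 50 minutes.
Actual elapsed = 15 hours 50 minutes − 1:00 = 14 hours 50 minutes.

14 hours 50 minutes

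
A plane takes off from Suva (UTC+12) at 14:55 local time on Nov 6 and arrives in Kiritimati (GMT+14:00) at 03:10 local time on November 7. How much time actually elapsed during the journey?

Departure in UTC: 14:55 − 12:00 = 02:55 on Nov 6.
Arrival in UTC: 03:10 − 14:00 = 13:10 on Nov 6.
Elapsed = 13:10 − 02:55 = 10 hours 15 minutes.

10 hours 15 minutes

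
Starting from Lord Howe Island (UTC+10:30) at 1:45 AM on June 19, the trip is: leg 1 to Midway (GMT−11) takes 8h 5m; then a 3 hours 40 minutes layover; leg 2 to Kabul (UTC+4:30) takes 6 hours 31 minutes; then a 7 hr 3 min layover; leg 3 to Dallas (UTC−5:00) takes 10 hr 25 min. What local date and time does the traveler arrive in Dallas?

9:59 PM on Jun 19

Convert departure to UTC: 1:45 AM − 10:30 = 3:15 PM UTC on Jun 18.
Add 8 hours 5 minutes leg 1 → 11:20 PM UTC.
Add 3 hours and 40 minutes layover in Midway → 3:00 AM UTC (Jun 19).
Add 6 hours 31 minutes leg 2 → 9:31 AM UTC.
Add 7 hours and 3 minutes layover in Kabul → 4:34 PM UTC.
Add 10 hours and 25 minutes leg 3 → 2:59 AM UTC (Jun 20).
Dallas is UTC−5:00, so local arrival = 2:59 AM − 5:00 = 9:59 PM on Jun 19.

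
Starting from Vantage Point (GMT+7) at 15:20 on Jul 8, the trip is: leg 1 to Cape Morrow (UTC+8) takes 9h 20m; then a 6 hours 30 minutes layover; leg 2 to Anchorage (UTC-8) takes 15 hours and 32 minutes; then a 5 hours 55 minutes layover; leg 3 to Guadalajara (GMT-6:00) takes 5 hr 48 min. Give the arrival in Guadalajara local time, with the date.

21:25 on July 9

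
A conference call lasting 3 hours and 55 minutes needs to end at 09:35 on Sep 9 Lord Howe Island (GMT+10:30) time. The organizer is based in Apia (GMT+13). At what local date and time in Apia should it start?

Target end time in UTC: 09:35 − 10:30 = 23:05 on Sep 8.
Subtract 3 hours and 55 minutes → start 19:10 UTC on Sep 8.
Apia is UTC+13:00: 19:10 + 13:00 = 08:10 on Sep 9.

08:10 on September 9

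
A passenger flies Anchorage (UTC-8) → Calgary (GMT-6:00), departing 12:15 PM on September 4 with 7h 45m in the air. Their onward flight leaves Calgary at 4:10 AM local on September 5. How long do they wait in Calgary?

6 hours 10 minutes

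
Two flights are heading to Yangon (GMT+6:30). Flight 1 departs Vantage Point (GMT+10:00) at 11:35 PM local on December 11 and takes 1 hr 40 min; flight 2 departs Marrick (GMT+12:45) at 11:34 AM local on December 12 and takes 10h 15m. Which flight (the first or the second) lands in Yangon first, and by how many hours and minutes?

Flight 1 in UTC: 11:35 PM − 10:00 = 1:35 PM on Dec 11.
+1 hour 40 minutes → arrive 3:15 PM UTC on Dec 11.
Flight 2 in UTC: 11:34 AM − 12:45 = 10:49 PM on Dec 11.
+10 hours and 15 minutes → arrive 9:04 AM UTC on Dec 12.
Flight 1 lands earlier by 17 hours 49 minutes.

the first, by 17 hours 49 minutes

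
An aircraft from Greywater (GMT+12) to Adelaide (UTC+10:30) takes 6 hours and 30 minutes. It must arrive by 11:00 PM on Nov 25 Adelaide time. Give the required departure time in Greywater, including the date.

6:00 PM on Nov 25

Target arrival in UTC: 11:00 PM − 10:30 = 12:30 PM on Nov 25.
Subtract 6 hours and 30 minutes → departure 6:00 AM UTC on Nov 25.
Greywater is UTC+12:00: 6:00 AM + 12:00 = 6:00 PM on Nov 25.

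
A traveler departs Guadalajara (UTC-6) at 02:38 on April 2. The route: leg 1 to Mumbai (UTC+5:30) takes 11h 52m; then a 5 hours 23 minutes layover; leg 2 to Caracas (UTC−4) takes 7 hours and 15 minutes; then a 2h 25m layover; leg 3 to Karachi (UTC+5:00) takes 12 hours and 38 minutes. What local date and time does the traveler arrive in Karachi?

Convert departure to UTC: 02:38 + 6:00 = 08:38 UTC on Apr 2.
Add 11 hours and 52 minutes leg 1 → 20:30 UTC.
Add 5 hours 23 minutes layover in Mumbai → 01:53 UTC (Apr 3).
Add 7 hours 15 minutes leg 2 → 09:08 UTC.
Add 2 hours 25 minutes layover in Caracas → 11:33 UTC.
Add 12 hours and 38 minutes leg 3 → 00:11 UTC (Apr 4).
Karachi is UTC+5:00, so local arrival = 00:11 + 5:00 = 05:11 on Apr 4.

05:11 on Apr 4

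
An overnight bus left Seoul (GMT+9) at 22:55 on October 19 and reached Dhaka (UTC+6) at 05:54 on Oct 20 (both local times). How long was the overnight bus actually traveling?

9 hours 59 minutes

Dhaka is 3:00 behind Seoul.
Clock-face elapsed time (ignoring zones) is 6 hours 59 minutes.
Actual elapsed = 6 hours 59 minutes + 3:00 = 9 hours 59 minutes.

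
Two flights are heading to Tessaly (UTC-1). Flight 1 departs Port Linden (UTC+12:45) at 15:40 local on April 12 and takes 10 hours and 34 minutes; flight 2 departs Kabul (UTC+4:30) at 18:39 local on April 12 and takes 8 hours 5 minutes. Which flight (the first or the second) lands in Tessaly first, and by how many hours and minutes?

Flight 1 in UTC: 15:40 − 12:45 = 02:55 on Apr 12.
+10 hours and 34 minutes → arrive 13:29 UTC on Apr 12.
Flight 2 in UTC: 18:39 − 4:30 = 14:09 on Apr 12.
+8 hours and 5 minutes → arrive 22:14 UTC on Apr 12.
Flight 1 lands earlier by 8 hours 45 minutes.

the first, by 8 hours 45 minutes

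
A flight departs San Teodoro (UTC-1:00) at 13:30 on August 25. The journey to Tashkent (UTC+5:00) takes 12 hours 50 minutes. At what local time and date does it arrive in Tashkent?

Tashkent is 6:00 ahead of San Teodoro.
After 12 hours 50 minutes it is 02:20 (Aug 26) in San Teodoro.
Shift by the zone difference: 02:20 + 6:00 = 08:20 on Aug 26 in Tashkent.

08:20 on Aug 26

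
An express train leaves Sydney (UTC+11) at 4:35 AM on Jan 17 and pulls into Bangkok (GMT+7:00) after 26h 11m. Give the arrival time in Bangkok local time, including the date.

Convert departure to UTC: 4:35 AM − 11:00 = 5:35 PM UTC on Jan 16.
Add 26 hours 11 minutes travel time → 7:46 PM UTC (Jan 17).
Bangkok is UTC+7:00, so local arrival = 7:46 PM + 7:00 = 2:46 AM on Jan 18.

2:46 AM on Jan 18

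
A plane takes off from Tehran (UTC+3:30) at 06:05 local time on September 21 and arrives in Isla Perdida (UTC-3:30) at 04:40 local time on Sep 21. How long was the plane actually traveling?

5 hours 35 minutes

Departure in UTC: 06:05 − 3:30 = 02:35 on Sep 21.
Arrival in UTC: 04:40 + 3:30 = 08:10 on Sep 21.
Elapsed = 08:10 − 02:35 = 5 hours 35 minutes.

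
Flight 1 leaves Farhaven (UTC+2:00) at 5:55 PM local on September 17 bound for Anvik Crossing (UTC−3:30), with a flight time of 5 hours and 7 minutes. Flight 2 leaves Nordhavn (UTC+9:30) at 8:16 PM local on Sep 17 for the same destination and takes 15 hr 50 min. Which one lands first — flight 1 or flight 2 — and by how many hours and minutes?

Flight 1 in UTC: 5:55 PM − 2:00 = 3:55 PM on Sep 17.
+5 hours 7 minutes → arrive 9:02 PM UTC on Sep 17.
Flight 2 in UTC: 8:16 PM − 9:30 = 10:46 AM on Sep 17.
+15 hours and 50 minutes → arrive 2:36 AM UTC on Sep 18.
Flight 1 lands earlier by 5 hours 34 minutes.

the first, by 5 hours 34 minutes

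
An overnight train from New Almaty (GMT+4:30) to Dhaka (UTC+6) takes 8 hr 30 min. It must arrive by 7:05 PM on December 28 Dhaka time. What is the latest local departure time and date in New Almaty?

Target arrival in UTC: 7:05 PM − 6:00 = 1:05 PM on Dec 28.
Subtract 8 hours and 30 minutes → departure 4:35 AM UTC on Dec 28.
New Almaty is UTC+4:30: 4:35 AM + 4:30 = 9:05 AM on Dec 28.

9:05 AM on December 28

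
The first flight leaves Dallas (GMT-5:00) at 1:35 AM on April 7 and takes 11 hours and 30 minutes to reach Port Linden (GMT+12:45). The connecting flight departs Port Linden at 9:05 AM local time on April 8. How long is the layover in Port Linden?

2 hours 15 minutes

Convert departure to UTC: 1:35 AM + 5:00 = 6:35 AM UTC on Apr 7.
Add 11 hours and 30 minutes flight time → 6:05 PM UTC.
Port Linden is UTC+12:45, so local arrival = 6:05 PM + 12:45 = 6:50 AM on Apr 8.
Layover = 9:05 AM − 6:50 AM = 2 hours 15 minutes.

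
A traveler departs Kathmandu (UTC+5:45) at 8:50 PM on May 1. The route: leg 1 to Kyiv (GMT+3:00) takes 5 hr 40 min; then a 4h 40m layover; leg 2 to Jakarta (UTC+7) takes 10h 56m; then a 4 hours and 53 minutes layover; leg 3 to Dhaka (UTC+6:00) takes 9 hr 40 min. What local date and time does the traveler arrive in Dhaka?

8:54 AM on May 3

Convert departure to UTC: 8:50 PM − 5:45 = 3:05 PM UTC on May 1.
Add 5 hours and 40 minutes leg 1 → 8:45 PM UTC.
Add 4 hours 40 minutes layover in Kyiv → 1:25 AM UTC (May 2).
Add 10 hours and 56 minutes leg 2 → 12:21 PM UTC.
Add 4 hours and 53 minutes layover in Jakarta → 5:14 PM UTC.
Add 9 hours 40 minutes leg 3 → 2:54 AM UTC (May 3).
Dhaka is UTC+6:00, so local arrival = 2:54 AM + 6:00 = 8:54 AM on May 3.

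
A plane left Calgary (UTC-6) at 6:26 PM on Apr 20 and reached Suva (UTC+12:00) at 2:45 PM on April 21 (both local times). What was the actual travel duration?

2 hours 19 minutes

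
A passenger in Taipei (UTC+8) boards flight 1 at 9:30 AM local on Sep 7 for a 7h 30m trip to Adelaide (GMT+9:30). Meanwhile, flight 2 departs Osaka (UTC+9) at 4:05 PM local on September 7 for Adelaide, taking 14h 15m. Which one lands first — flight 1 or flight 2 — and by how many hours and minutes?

Flight 1 in UTC: 9:30 AM − 8:00 = 1:30 AM on Sep 7.
+7 hours and 30 minutes → arrive 9:00 AM UTC on Sep 7.
Flight 2 in UTC: 4:05 PM − 9:00 = 7:05 AM on Sep 7.
+14 hours and 15 minutes → arrive 9:20 PM UTC on Sep 7.
Flight 1 lands earlier by 12 hours 20 minutes.

the first, by 12 hours 20 minutes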